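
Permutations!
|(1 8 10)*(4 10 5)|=5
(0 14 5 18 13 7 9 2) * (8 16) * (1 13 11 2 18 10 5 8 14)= (0 1 13 7 9 18 11 2)(5 10)(8 16 14)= [1, 13, 0, 3, 4, 10, 6, 9, 16, 18, 5, 2, 12, 7, 8, 15, 14, 17, 11]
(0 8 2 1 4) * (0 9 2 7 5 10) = (0 8 7 5 10)(1 4 9 2) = [8, 4, 1, 3, 9, 10, 6, 5, 7, 2, 0]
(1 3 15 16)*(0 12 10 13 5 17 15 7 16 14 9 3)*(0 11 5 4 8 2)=(0 12 10 13 4 8 2)(1 11 5 17 15 14 9 3 7 16)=[12, 11, 0, 7, 8, 17, 6, 16, 2, 3, 13, 5, 10, 4, 9, 14, 1, 15]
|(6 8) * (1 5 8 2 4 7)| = 7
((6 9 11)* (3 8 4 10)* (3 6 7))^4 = ((3 8 4 10 6 9 11 7))^4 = (3 6)(4 11)(7 10)(8 9)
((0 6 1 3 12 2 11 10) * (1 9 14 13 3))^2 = ((0 6 9 14 13 3 12 2 11 10))^2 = (0 9 13 12 11)(2 10 6 14 3)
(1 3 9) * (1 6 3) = [0, 1, 2, 9, 4, 5, 3, 7, 8, 6] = (3 9 6)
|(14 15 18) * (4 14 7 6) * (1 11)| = 6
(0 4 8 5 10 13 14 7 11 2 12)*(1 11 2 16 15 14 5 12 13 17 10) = (0 4 8 12)(1 11 16 15 14 7 2 13 5)(10 17) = [4, 11, 13, 3, 8, 1, 6, 2, 12, 9, 17, 16, 0, 5, 7, 14, 15, 10]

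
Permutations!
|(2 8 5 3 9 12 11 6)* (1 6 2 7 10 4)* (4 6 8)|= 9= |(1 8 5 3 9 12 11 2 4)(6 7 10)|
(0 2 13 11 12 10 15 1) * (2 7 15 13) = [7, 0, 2, 3, 4, 5, 6, 15, 8, 9, 13, 12, 10, 11, 14, 1] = (0 7 15 1)(10 13 11 12)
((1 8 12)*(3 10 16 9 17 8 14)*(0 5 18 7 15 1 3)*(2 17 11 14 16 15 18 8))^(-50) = (18)(0 11 16 15 3 8)(1 10 12 5 14 9)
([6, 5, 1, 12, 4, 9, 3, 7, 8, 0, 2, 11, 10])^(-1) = (0 9 5 1 2 10 12 3 6)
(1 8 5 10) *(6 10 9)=(1 8 5 9 6 10)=[0, 8, 2, 3, 4, 9, 10, 7, 5, 6, 1]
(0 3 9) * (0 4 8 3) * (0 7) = (0 7)(3 9 4 8) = [7, 1, 2, 9, 8, 5, 6, 0, 3, 4]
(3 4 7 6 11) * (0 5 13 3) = [5, 1, 2, 4, 7, 13, 11, 6, 8, 9, 10, 0, 12, 3] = (0 5 13 3 4 7 6 11)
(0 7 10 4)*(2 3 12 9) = [7, 1, 3, 12, 0, 5, 6, 10, 8, 2, 4, 11, 9] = (0 7 10 4)(2 3 12 9)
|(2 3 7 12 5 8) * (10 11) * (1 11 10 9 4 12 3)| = 8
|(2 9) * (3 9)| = 3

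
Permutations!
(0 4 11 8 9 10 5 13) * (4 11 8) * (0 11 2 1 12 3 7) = [2, 12, 1, 7, 8, 13, 6, 0, 9, 10, 5, 4, 3, 11] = (0 2 1 12 3 7)(4 8 9 10 5 13 11)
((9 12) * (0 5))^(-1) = (0 5)(9 12)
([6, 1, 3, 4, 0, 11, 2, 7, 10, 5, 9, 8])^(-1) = (0 4 3 2 6)(5 9 10 8 11)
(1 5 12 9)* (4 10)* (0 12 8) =(0 12 9 1 5 8)(4 10) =[12, 5, 2, 3, 10, 8, 6, 7, 0, 1, 4, 11, 9]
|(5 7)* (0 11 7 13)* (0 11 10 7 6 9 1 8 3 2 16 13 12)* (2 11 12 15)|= |(0 10 7 5 15 2 16 13 12)(1 8 3 11 6 9)|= 18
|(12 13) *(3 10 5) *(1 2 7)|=6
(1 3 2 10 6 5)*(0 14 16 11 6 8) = (0 14 16 11 6 5 1 3 2 10 8) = [14, 3, 10, 2, 4, 1, 5, 7, 0, 9, 8, 6, 12, 13, 16, 15, 11]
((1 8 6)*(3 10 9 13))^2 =((1 8 6)(3 10 9 13))^2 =(1 6 8)(3 9)(10 13)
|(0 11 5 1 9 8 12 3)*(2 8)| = |(0 11 5 1 9 2 8 12 3)| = 9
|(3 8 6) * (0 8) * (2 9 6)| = 6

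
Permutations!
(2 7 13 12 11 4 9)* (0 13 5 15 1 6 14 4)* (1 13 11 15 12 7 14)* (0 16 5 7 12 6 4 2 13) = (0 11 16 5 6 1 4 9 13 12 15)(2 14) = [11, 4, 14, 3, 9, 6, 1, 7, 8, 13, 10, 16, 15, 12, 2, 0, 5]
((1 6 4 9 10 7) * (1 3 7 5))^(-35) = (1 6 4 9 10 5)(3 7)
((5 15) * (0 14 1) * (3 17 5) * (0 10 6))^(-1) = (0 6 10 1 14)(3 15 5 17)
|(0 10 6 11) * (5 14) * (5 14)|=4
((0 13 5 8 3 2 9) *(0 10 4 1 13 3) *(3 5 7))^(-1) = (0 8 5)(1 4 10 9 2 3 7 13)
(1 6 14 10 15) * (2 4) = (1 6 14 10 15)(2 4) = [0, 6, 4, 3, 2, 5, 14, 7, 8, 9, 15, 11, 12, 13, 10, 1]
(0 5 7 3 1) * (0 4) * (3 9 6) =(0 5 7 9 6 3 1 4) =[5, 4, 2, 1, 0, 7, 3, 9, 8, 6]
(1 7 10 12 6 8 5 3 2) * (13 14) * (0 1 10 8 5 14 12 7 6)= [1, 6, 10, 2, 4, 3, 5, 8, 14, 9, 7, 11, 0, 12, 13]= (0 1 6 5 3 2 10 7 8 14 13 12)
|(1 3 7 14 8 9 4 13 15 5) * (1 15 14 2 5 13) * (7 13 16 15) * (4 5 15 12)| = 13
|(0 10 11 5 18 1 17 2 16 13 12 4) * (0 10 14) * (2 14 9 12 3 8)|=|(0 9 12 4 10 11 5 18 1 17 14)(2 16 13 3 8)|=55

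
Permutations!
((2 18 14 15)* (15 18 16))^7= (2 16 15)(14 18)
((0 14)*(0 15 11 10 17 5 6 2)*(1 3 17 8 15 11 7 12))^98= ((0 14 11 10 8 15 7 12 1 3 17 5 6 2))^98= (17)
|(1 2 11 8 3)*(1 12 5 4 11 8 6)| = 9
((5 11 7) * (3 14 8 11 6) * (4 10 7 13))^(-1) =(3 6 5 7 10 4 13 11 8 14)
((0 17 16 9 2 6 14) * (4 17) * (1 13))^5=(0 2 17 14 9 4 6 16)(1 13)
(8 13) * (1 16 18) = (1 16 18)(8 13) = [0, 16, 2, 3, 4, 5, 6, 7, 13, 9, 10, 11, 12, 8, 14, 15, 18, 17, 1]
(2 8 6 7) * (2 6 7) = (2 8 7 6) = [0, 1, 8, 3, 4, 5, 2, 6, 7]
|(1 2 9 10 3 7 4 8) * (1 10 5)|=|(1 2 9 5)(3 7 4 8 10)|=20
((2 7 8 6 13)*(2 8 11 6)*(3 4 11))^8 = ((2 7 3 4 11 6 13 8))^8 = (13)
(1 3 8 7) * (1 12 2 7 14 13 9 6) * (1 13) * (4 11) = (1 3 8 14)(2 7 12)(4 11)(6 13 9) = [0, 3, 7, 8, 11, 5, 13, 12, 14, 6, 10, 4, 2, 9, 1]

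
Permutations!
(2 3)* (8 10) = [0, 1, 3, 2, 4, 5, 6, 7, 10, 9, 8] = (2 3)(8 10)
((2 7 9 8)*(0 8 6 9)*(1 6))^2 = ((0 8 2 7)(1 6 9))^2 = (0 2)(1 9 6)(7 8)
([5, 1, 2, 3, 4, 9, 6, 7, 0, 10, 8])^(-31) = (0 8 10 9 5)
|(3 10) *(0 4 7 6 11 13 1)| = 14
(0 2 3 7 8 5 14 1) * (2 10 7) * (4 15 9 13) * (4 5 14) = (0 10 7 8 14 1)(2 3)(4 15 9 13 5) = [10, 0, 3, 2, 15, 4, 6, 8, 14, 13, 7, 11, 12, 5, 1, 9]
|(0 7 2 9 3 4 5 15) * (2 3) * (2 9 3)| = 7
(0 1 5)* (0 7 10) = (0 1 5 7 10) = [1, 5, 2, 3, 4, 7, 6, 10, 8, 9, 0]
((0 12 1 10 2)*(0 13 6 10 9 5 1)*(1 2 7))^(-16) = (13)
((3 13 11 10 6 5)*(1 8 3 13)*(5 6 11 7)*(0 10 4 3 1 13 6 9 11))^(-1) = (0 10)(1 8)(3 4 11 9 6 5 7 13)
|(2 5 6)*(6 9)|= 4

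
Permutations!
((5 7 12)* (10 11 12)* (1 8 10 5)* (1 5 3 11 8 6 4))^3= (3 5 11 7 12)(8 10)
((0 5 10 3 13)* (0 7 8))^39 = (0 13 5 7 10 8 3)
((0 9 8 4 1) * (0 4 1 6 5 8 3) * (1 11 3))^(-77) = ((0 9 1 4 6 5 8 11 3))^(-77) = (0 6 3 4 11 1 8 9 5)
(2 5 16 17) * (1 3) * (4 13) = (1 3)(2 5 16 17)(4 13) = [0, 3, 5, 1, 13, 16, 6, 7, 8, 9, 10, 11, 12, 4, 14, 15, 17, 2]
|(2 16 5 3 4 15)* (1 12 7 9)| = 12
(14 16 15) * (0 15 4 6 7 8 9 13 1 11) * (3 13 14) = (0 15 3 13 1 11)(4 6 7 8 9 14 16) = [15, 11, 2, 13, 6, 5, 7, 8, 9, 14, 10, 0, 12, 1, 16, 3, 4]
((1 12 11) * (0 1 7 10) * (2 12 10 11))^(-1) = (0 10 1)(2 12)(7 11)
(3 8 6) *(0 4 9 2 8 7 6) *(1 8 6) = [4, 8, 6, 7, 9, 5, 3, 1, 0, 2] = (0 4 9 2 6 3 7 1 8)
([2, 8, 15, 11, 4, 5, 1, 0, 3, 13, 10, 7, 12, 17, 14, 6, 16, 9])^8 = (0 7 11 3 8 1 6 15 2)(9 17 13)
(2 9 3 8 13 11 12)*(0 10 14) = (0 10 14)(2 9 3 8 13 11 12) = [10, 1, 9, 8, 4, 5, 6, 7, 13, 3, 14, 12, 2, 11, 0]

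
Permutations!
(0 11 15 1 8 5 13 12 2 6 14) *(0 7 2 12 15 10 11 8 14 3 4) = [8, 14, 6, 4, 0, 13, 3, 2, 5, 9, 11, 10, 12, 15, 7, 1] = (0 8 5 13 15 1 14 7 2 6 3 4)(10 11)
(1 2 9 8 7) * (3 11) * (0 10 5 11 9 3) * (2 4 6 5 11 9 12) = (0 10 11)(1 4 6 5 9 8 7)(2 3 12) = [10, 4, 3, 12, 6, 9, 5, 1, 7, 8, 11, 0, 2]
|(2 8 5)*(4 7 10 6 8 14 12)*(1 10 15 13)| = 12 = |(1 10 6 8 5 2 14 12 4 7 15 13)|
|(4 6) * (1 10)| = 2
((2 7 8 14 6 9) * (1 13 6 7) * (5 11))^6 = ((1 13 6 9 2)(5 11)(7 8 14))^6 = (14)(1 13 6 9 2)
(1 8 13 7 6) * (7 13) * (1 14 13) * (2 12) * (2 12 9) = (1 8 7 6 14 13)(2 9) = [0, 8, 9, 3, 4, 5, 14, 6, 7, 2, 10, 11, 12, 1, 13]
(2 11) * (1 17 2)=(1 17 2 11)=[0, 17, 11, 3, 4, 5, 6, 7, 8, 9, 10, 1, 12, 13, 14, 15, 16, 2]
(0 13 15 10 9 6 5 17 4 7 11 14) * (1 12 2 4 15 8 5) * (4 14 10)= [13, 12, 14, 3, 7, 17, 1, 11, 5, 6, 9, 10, 2, 8, 0, 4, 16, 15]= (0 13 8 5 17 15 4 7 11 10 9 6 1 12 2 14)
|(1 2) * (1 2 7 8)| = |(1 7 8)| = 3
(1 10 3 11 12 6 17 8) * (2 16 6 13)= [0, 10, 16, 11, 4, 5, 17, 7, 1, 9, 3, 12, 13, 2, 14, 15, 6, 8]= (1 10 3 11 12 13 2 16 6 17 8)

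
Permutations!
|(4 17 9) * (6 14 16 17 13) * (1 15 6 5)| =|(1 15 6 14 16 17 9 4 13 5)| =10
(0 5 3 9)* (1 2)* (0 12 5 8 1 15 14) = (0 8 1 2 15 14)(3 9 12 5) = [8, 2, 15, 9, 4, 3, 6, 7, 1, 12, 10, 11, 5, 13, 0, 14]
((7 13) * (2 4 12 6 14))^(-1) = ((2 4 12 6 14)(7 13))^(-1) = (2 14 6 12 4)(7 13)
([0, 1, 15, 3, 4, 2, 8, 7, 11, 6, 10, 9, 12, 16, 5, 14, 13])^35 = (2 5 14 15)(6 9 11 8)(13 16)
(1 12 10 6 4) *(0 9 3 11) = [9, 12, 2, 11, 1, 5, 4, 7, 8, 3, 6, 0, 10] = (0 9 3 11)(1 12 10 6 4)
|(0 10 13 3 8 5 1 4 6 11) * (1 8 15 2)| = 10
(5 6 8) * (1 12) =[0, 12, 2, 3, 4, 6, 8, 7, 5, 9, 10, 11, 1] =(1 12)(5 6 8)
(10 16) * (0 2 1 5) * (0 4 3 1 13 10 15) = (0 2 13 10 16 15)(1 5 4 3) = [2, 5, 13, 1, 3, 4, 6, 7, 8, 9, 16, 11, 12, 10, 14, 0, 15]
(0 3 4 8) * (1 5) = (0 3 4 8)(1 5) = [3, 5, 2, 4, 8, 1, 6, 7, 0]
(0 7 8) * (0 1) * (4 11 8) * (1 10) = (0 7 4 11 8 10 1) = [7, 0, 2, 3, 11, 5, 6, 4, 10, 9, 1, 8]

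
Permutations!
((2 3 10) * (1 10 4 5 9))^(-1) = ((1 10 2 3 4 5 9))^(-1) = (1 9 5 4 3 2 10)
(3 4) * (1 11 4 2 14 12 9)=(1 11 4 3 2 14 12 9)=[0, 11, 14, 2, 3, 5, 6, 7, 8, 1, 10, 4, 9, 13, 12]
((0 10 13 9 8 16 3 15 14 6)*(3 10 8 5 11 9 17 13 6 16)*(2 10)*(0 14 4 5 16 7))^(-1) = (0 7 14 6 10 2 16 9 11 5 4 15 3 8)(13 17)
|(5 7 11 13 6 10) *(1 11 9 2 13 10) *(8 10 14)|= 11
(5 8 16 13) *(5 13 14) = (5 8 16 14) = [0, 1, 2, 3, 4, 8, 6, 7, 16, 9, 10, 11, 12, 13, 5, 15, 14]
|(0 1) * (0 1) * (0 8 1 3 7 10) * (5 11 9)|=6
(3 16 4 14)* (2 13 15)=(2 13 15)(3 16 4 14)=[0, 1, 13, 16, 14, 5, 6, 7, 8, 9, 10, 11, 12, 15, 3, 2, 4]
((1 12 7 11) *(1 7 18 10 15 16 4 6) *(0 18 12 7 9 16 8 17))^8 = (0 10 8)(1 7 11 9 16 4 6)(15 17 18)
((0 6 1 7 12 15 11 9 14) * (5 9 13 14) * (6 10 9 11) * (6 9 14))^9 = (15)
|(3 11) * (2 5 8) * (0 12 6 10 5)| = 14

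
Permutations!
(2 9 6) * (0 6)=(0 6 2 9)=[6, 1, 9, 3, 4, 5, 2, 7, 8, 0]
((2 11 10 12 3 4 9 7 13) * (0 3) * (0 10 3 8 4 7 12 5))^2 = (0 4 12 5 8 9 10)(2 3 13 11 7)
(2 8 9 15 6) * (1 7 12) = (1 7 12)(2 8 9 15 6) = [0, 7, 8, 3, 4, 5, 2, 12, 9, 15, 10, 11, 1, 13, 14, 6]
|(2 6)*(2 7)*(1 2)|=|(1 2 6 7)|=4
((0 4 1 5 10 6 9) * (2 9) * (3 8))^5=(0 6 1 9 10 4 2 5)(3 8)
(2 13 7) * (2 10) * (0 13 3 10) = (0 13 7)(2 3 10) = [13, 1, 3, 10, 4, 5, 6, 0, 8, 9, 2, 11, 12, 7]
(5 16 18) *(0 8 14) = [8, 1, 2, 3, 4, 16, 6, 7, 14, 9, 10, 11, 12, 13, 0, 15, 18, 17, 5] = (0 8 14)(5 16 18)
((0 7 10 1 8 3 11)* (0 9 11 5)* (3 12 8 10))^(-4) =(12)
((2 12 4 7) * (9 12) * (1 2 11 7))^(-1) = ((1 2 9 12 4)(7 11))^(-1) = (1 4 12 9 2)(7 11)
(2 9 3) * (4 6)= (2 9 3)(4 6)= [0, 1, 9, 2, 6, 5, 4, 7, 8, 3]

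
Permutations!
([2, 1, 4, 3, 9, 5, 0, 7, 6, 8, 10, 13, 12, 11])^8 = (13)(0 4 8)(2 9 6)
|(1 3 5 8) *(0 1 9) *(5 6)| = 7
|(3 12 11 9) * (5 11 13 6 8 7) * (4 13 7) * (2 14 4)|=|(2 14 4 13 6 8)(3 12 7 5 11 9)|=6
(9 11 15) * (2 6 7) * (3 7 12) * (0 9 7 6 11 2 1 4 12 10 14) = (0 9 2 11 15 7 1 4 12 3 6 10 14) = [9, 4, 11, 6, 12, 5, 10, 1, 8, 2, 14, 15, 3, 13, 0, 7]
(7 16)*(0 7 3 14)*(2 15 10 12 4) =(0 7 16 3 14)(2 15 10 12 4) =[7, 1, 15, 14, 2, 5, 6, 16, 8, 9, 12, 11, 4, 13, 0, 10, 3]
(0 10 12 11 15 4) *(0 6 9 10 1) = (0 1)(4 6 9 10 12 11 15) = [1, 0, 2, 3, 6, 5, 9, 7, 8, 10, 12, 15, 11, 13, 14, 4]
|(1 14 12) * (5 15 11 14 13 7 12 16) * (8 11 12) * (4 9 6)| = 30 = |(1 13 7 8 11 14 16 5 15 12)(4 9 6)|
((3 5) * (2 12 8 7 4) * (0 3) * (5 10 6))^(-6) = ((0 3 10 6 5)(2 12 8 7 4))^(-6) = (0 5 6 10 3)(2 4 7 8 12)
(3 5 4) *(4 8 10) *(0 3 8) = (0 3 5)(4 8 10) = [3, 1, 2, 5, 8, 0, 6, 7, 10, 9, 4]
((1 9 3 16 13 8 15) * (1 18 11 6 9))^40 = ((3 16 13 8 15 18 11 6 9))^40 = (3 15 9 8 6 13 11 16 18)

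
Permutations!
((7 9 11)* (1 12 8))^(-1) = ((1 12 8)(7 9 11))^(-1) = (1 8 12)(7 11 9)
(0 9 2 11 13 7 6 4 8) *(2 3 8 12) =(0 9 3 8)(2 11 13 7 6 4 12) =[9, 1, 11, 8, 12, 5, 4, 6, 0, 3, 10, 13, 2, 7]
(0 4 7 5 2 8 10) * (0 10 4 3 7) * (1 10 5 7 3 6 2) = [6, 10, 8, 3, 0, 1, 2, 7, 4, 9, 5] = (0 6 2 8 4)(1 10 5)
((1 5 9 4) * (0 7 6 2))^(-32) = (9)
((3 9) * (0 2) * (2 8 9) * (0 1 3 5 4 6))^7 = ((0 8 9 5 4 6)(1 3 2))^7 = (0 8 9 5 4 6)(1 3 2)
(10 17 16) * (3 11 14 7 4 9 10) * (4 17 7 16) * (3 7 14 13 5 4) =(3 11 13 5 4 9 10 14 16 7 17) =[0, 1, 2, 11, 9, 4, 6, 17, 8, 10, 14, 13, 12, 5, 16, 15, 7, 3]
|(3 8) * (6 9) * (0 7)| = 2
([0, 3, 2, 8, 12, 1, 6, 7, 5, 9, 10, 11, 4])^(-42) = [0, 8, 2, 5, 4, 3, 6, 7, 1, 9, 10, 11, 12]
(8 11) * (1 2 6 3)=[0, 2, 6, 1, 4, 5, 3, 7, 11, 9, 10, 8]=(1 2 6 3)(8 11)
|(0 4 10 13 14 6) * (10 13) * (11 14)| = 6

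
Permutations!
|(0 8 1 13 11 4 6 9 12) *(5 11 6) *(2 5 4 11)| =|(0 8 1 13 6 9 12)(2 5)| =14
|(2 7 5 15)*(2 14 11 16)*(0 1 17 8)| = 28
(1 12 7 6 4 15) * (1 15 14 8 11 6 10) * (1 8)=(15)(1 12 7 10 8 11 6 4 14)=[0, 12, 2, 3, 14, 5, 4, 10, 11, 9, 8, 6, 7, 13, 1, 15]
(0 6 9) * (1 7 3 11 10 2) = (0 6 9)(1 7 3 11 10 2) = [6, 7, 1, 11, 4, 5, 9, 3, 8, 0, 2, 10]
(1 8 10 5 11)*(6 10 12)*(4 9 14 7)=(1 8 12 6 10 5 11)(4 9 14 7)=[0, 8, 2, 3, 9, 11, 10, 4, 12, 14, 5, 1, 6, 13, 7]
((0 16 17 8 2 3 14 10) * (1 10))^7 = ((0 16 17 8 2 3 14 1 10))^7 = (0 1 3 8 16 10 14 2 17)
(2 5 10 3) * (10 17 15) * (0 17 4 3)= (0 17 15 10)(2 5 4 3)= [17, 1, 5, 2, 3, 4, 6, 7, 8, 9, 0, 11, 12, 13, 14, 10, 16, 15]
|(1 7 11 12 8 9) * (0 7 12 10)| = |(0 7 11 10)(1 12 8 9)| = 4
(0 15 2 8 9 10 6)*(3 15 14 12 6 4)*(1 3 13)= (0 14 12 6)(1 3 15 2 8 9 10 4 13)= [14, 3, 8, 15, 13, 5, 0, 7, 9, 10, 4, 11, 6, 1, 12, 2]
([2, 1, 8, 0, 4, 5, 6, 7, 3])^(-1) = (0 3 8 2)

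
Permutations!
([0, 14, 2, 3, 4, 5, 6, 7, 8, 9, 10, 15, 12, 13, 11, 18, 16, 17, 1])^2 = (1 11 18 14 15)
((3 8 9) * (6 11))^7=((3 8 9)(6 11))^7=(3 8 9)(6 11)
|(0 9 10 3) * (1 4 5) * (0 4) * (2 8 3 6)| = 10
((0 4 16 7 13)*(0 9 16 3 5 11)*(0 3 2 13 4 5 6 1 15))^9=((0 5 11 3 6 1 15)(2 13 9 16 7 4))^9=(0 11 6 15 5 3 1)(2 16)(4 9)(7 13)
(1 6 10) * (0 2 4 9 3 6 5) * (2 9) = (0 9 3 6 10 1 5)(2 4) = [9, 5, 4, 6, 2, 0, 10, 7, 8, 3, 1]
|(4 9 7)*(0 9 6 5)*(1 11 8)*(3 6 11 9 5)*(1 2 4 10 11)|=|(0 5)(1 9 7 10 11 8 2 4)(3 6)|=8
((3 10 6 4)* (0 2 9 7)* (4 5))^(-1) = (0 7 9 2)(3 4 5 6 10) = ((0 2 9 7)(3 10 6 5 4))^(-1)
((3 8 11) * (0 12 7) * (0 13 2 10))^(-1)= ((0 12 7 13 2 10)(3 8 11))^(-1)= (0 10 2 13 7 12)(3 11 8)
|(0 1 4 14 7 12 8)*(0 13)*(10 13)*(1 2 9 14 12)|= |(0 2 9 14 7 1 4 12 8 10 13)|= 11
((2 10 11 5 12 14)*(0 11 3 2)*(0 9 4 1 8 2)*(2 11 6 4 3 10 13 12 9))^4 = (14)(0 8 3 1 9 4 5 6 11)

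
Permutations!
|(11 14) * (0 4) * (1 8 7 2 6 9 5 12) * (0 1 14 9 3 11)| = |(0 4 1 8 7 2 6 3 11 9 5 12 14)| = 13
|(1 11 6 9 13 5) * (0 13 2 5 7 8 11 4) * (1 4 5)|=|(0 13 7 8 11 6 9 2 1 5 4)|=11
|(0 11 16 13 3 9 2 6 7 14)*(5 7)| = 11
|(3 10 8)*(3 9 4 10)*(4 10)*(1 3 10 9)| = |(1 3 10 8)| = 4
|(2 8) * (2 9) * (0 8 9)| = |(0 8)(2 9)| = 2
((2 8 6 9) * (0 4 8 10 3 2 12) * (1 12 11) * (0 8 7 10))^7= (0 4 7 10 3 2)(1 12 8 6 9 11)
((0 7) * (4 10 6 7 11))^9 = (0 10)(4 7)(6 11) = ((0 11 4 10 6 7))^9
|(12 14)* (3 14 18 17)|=5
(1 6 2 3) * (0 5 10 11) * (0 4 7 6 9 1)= (0 5 10 11 4 7 6 2 3)(1 9)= [5, 9, 3, 0, 7, 10, 2, 6, 8, 1, 11, 4]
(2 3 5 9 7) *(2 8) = (2 3 5 9 7 8) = [0, 1, 3, 5, 4, 9, 6, 8, 2, 7]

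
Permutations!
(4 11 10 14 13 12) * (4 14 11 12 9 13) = (4 12 14)(9 13)(10 11) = [0, 1, 2, 3, 12, 5, 6, 7, 8, 13, 11, 10, 14, 9, 4]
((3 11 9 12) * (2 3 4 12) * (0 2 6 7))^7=((0 2 3 11 9 6 7)(4 12))^7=(4 12)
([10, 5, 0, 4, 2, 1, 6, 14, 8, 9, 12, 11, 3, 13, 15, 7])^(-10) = (0 12 4)(2 10 3)(7 15 14)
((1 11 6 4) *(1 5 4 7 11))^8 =((4 5)(6 7 11))^8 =(6 11 7)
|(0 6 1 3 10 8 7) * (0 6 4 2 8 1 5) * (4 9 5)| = 15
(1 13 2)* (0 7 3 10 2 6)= (0 7 3 10 2 1 13 6)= [7, 13, 1, 10, 4, 5, 0, 3, 8, 9, 2, 11, 12, 6]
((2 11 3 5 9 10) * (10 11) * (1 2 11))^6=(1 9 5 3 11 10 2)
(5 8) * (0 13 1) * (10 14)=(0 13 1)(5 8)(10 14)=[13, 0, 2, 3, 4, 8, 6, 7, 5, 9, 14, 11, 12, 1, 10]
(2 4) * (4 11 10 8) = (2 11 10 8 4) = [0, 1, 11, 3, 2, 5, 6, 7, 4, 9, 8, 10]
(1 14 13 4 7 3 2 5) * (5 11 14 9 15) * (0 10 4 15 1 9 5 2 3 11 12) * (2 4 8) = (0 10 8 2 12)(1 5 9)(4 7 11 14 13 15) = [10, 5, 12, 3, 7, 9, 6, 11, 2, 1, 8, 14, 0, 15, 13, 4]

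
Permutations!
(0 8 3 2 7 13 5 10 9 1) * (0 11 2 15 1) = (0 8 3 15 1 11 2 7 13 5 10 9) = [8, 11, 7, 15, 4, 10, 6, 13, 3, 0, 9, 2, 12, 5, 14, 1]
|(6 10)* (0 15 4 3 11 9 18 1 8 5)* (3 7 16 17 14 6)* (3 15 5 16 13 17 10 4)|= 18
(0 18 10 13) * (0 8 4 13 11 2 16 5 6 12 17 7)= (0 18 10 11 2 16 5 6 12 17 7)(4 13 8)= [18, 1, 16, 3, 13, 6, 12, 0, 4, 9, 11, 2, 17, 8, 14, 15, 5, 7, 10]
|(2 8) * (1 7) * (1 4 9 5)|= |(1 7 4 9 5)(2 8)|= 10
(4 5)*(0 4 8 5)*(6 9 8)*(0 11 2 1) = (0 4 11 2 1)(5 6 9 8) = [4, 0, 1, 3, 11, 6, 9, 7, 5, 8, 10, 2]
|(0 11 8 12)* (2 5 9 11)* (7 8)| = |(0 2 5 9 11 7 8 12)| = 8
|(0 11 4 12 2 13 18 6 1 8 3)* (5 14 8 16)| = 14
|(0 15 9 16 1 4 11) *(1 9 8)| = 6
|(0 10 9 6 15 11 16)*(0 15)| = 12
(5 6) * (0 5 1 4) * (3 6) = (0 5 3 6 1 4) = [5, 4, 2, 6, 0, 3, 1]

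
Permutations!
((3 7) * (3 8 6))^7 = (3 6 8 7)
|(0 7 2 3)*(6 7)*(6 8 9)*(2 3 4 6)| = 8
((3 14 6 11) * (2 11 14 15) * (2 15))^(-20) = ((15)(2 11 3)(6 14))^(-20) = (15)(2 11 3)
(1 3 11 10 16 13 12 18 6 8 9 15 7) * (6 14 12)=(1 3 11 10 16 13 6 8 9 15 7)(12 18 14)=[0, 3, 2, 11, 4, 5, 8, 1, 9, 15, 16, 10, 18, 6, 12, 7, 13, 17, 14]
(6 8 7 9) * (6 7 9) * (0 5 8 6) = (0 5 8 9 7) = [5, 1, 2, 3, 4, 8, 6, 0, 9, 7]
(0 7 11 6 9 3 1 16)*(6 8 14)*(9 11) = (0 7 9 3 1 16)(6 11 8 14) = [7, 16, 2, 1, 4, 5, 11, 9, 14, 3, 10, 8, 12, 13, 6, 15, 0]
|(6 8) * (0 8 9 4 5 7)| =7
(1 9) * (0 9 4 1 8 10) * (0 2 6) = [9, 4, 6, 3, 1, 5, 0, 7, 10, 8, 2] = (0 9 8 10 2 6)(1 4)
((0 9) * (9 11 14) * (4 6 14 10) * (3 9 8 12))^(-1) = (0 9 3 12 8 14 6 4 10 11)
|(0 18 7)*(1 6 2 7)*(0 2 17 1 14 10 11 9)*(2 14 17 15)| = |(0 18 17 1 6 15 2 7 14 10 11 9)| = 12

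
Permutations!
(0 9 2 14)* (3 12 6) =(0 9 2 14)(3 12 6) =[9, 1, 14, 12, 4, 5, 3, 7, 8, 2, 10, 11, 6, 13, 0]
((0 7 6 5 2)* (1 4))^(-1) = (0 2 5 6 7)(1 4)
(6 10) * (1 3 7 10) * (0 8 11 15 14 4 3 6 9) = [8, 6, 2, 7, 3, 5, 1, 10, 11, 0, 9, 15, 12, 13, 4, 14] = (0 8 11 15 14 4 3 7 10 9)(1 6)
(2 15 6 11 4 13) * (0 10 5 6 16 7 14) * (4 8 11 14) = (0 10 5 6 14)(2 15 16 7 4 13)(8 11) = [10, 1, 15, 3, 13, 6, 14, 4, 11, 9, 5, 8, 12, 2, 0, 16, 7]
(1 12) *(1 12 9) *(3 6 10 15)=(1 9)(3 6 10 15)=[0, 9, 2, 6, 4, 5, 10, 7, 8, 1, 15, 11, 12, 13, 14, 3]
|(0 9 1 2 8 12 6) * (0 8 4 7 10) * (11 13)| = 42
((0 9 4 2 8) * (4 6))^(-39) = (0 4)(2 9)(6 8)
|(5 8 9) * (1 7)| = |(1 7)(5 8 9)| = 6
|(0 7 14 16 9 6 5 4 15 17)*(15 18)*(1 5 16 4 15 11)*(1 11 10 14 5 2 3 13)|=60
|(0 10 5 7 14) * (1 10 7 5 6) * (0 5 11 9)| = |(0 7 14 5 11 9)(1 10 6)| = 6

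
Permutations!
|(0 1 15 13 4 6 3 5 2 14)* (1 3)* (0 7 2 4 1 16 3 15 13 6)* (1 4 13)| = |(0 15 6 16 3 5 13 4)(2 14 7)| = 24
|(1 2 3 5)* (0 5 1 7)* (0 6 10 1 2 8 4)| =|(0 5 7 6 10 1 8 4)(2 3)| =8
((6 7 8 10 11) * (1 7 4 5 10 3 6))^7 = (1 10 4 3 7 11 5 6 8)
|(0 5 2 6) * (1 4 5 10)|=7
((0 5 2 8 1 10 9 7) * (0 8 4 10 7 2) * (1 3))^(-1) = (0 5)(1 3 8 7)(2 9 10 4)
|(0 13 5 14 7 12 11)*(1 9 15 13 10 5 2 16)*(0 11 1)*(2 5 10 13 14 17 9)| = |(0 13 5 17 9 15 14 7 12 1 2 16)| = 12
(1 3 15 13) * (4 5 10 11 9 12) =[0, 3, 2, 15, 5, 10, 6, 7, 8, 12, 11, 9, 4, 1, 14, 13] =(1 3 15 13)(4 5 10 11 9 12)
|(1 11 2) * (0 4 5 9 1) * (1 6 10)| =9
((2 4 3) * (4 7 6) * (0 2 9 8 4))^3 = ((0 2 7 6)(3 9 8 4))^3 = (0 6 7 2)(3 4 8 9)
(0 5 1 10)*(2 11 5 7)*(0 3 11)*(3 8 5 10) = (0 7 2)(1 3 11 10 8 5) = [7, 3, 0, 11, 4, 1, 6, 2, 5, 9, 8, 10]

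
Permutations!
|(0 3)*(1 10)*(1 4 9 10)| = |(0 3)(4 9 10)| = 6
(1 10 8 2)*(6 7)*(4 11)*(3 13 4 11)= (1 10 8 2)(3 13 4)(6 7)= [0, 10, 1, 13, 3, 5, 7, 6, 2, 9, 8, 11, 12, 4]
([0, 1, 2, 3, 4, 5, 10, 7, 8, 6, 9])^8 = [0, 1, 2, 3, 4, 5, 9, 7, 8, 10, 6]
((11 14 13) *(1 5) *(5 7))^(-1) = ((1 7 5)(11 14 13))^(-1) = (1 5 7)(11 13 14)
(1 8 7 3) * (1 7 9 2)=(1 8 9 2)(3 7)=[0, 8, 1, 7, 4, 5, 6, 3, 9, 2]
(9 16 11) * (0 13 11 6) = (0 13 11 9 16 6) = [13, 1, 2, 3, 4, 5, 0, 7, 8, 16, 10, 9, 12, 11, 14, 15, 6]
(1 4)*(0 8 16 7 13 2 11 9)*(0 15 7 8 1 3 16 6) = (0 1 4 3 16 8 6)(2 11 9 15 7 13) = [1, 4, 11, 16, 3, 5, 0, 13, 6, 15, 10, 9, 12, 2, 14, 7, 8]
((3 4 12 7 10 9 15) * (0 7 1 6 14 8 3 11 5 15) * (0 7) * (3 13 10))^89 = (1 6 14 8 13 10 9 7 3 4 12)(5 11 15)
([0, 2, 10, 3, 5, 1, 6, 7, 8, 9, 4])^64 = [0, 5, 1, 3, 10, 4, 6, 7, 8, 9, 2]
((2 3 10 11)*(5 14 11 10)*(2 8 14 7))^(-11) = (2 3 5 7)(8 14 11)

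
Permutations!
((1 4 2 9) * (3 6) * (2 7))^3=(1 2 4 9 7)(3 6)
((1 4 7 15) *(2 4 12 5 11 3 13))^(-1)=(1 15 7 4 2 13 3 11 5 12)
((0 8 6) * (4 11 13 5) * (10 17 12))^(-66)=(17)(4 13)(5 11)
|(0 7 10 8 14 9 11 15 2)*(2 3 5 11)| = |(0 7 10 8 14 9 2)(3 5 11 15)| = 28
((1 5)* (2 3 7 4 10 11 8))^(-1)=(1 5)(2 8 11 10 4 7 3)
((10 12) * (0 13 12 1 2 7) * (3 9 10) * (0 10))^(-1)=(0 9 3 12 13)(1 10 7 2)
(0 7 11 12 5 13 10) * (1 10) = (0 7 11 12 5 13 1 10) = [7, 10, 2, 3, 4, 13, 6, 11, 8, 9, 0, 12, 5, 1]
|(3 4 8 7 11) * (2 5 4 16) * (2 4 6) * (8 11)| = |(2 5 6)(3 16 4 11)(7 8)| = 12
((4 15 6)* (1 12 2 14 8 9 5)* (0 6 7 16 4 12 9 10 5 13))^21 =(0 13 9 1 5 10 8 14 2 12 6)(4 15 7 16)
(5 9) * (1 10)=(1 10)(5 9)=[0, 10, 2, 3, 4, 9, 6, 7, 8, 5, 1]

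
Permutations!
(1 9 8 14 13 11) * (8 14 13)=[0, 9, 2, 3, 4, 5, 6, 7, 13, 14, 10, 1, 12, 11, 8]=(1 9 14 8 13 11)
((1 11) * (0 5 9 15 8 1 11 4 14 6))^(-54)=(15)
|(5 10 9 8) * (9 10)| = |(10)(5 9 8)| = 3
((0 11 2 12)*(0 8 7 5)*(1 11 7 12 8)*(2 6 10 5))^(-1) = ((0 7 2 8 12 1 11 6 10 5))^(-1) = (0 5 10 6 11 1 12 8 2 7)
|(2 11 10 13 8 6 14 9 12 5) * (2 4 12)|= 24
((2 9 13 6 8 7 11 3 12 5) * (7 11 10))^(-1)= (2 5 12 3 11 8 6 13 9)(7 10)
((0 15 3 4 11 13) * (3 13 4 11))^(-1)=(0 13 15)(3 4 11)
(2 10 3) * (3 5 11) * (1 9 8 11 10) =[0, 9, 1, 2, 4, 10, 6, 7, 11, 8, 5, 3] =(1 9 8 11 3 2)(5 10)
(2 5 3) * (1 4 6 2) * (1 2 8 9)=(1 4 6 8 9)(2 5 3)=[0, 4, 5, 2, 6, 3, 8, 7, 9, 1]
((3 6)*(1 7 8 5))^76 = ((1 7 8 5)(3 6))^76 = (8)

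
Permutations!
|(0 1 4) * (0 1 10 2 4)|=5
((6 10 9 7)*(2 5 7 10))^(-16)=(10)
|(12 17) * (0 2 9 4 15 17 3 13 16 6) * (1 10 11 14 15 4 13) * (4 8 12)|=|(0 2 9 13 16 6)(1 10 11 14 15 17 4 8 12 3)|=30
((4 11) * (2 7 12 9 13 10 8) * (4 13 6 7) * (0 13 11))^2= (0 10 2)(4 13 8)(6 12)(7 9)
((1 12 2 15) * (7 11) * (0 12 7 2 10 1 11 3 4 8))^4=(0 7)(1 8)(2 15 11)(3 12)(4 10)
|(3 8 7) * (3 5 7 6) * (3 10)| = |(3 8 6 10)(5 7)| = 4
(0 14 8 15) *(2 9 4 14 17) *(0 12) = (0 17 2 9 4 14 8 15 12) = [17, 1, 9, 3, 14, 5, 6, 7, 15, 4, 10, 11, 0, 13, 8, 12, 16, 2]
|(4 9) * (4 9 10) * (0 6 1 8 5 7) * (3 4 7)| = 9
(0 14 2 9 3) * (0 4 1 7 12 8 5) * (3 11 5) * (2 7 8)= (0 14 7 12 2 9 11 5)(1 8 3 4)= [14, 8, 9, 4, 1, 0, 6, 12, 3, 11, 10, 5, 2, 13, 7]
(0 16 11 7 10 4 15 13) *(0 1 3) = [16, 3, 2, 0, 15, 5, 6, 10, 8, 9, 4, 7, 12, 1, 14, 13, 11] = (0 16 11 7 10 4 15 13 1 3)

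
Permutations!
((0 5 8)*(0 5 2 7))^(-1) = ((0 2 7)(5 8))^(-1) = (0 7 2)(5 8)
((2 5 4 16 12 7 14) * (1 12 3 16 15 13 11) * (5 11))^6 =((1 12 7 14 2 11)(3 16)(4 15 13 5))^6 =(16)(4 13)(5 15)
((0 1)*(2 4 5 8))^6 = (2 5)(4 8)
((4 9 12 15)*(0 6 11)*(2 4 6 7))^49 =(0 9 11 4 6 2 15 7 12)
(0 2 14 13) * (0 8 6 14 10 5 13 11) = [2, 1, 10, 3, 4, 13, 14, 7, 6, 9, 5, 0, 12, 8, 11] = (0 2 10 5 13 8 6 14 11)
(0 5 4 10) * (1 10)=[5, 10, 2, 3, 1, 4, 6, 7, 8, 9, 0]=(0 5 4 1 10)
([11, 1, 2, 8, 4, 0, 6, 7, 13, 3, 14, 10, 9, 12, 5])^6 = (0 11 10 14 5)(3 8 13 12 9)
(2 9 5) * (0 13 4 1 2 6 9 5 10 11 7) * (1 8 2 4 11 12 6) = (0 13 11 7)(1 4 8 2 5)(6 9 10 12) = [13, 4, 5, 3, 8, 1, 9, 0, 2, 10, 12, 7, 6, 11]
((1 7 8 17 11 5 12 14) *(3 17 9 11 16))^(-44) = ((1 7 8 9 11 5 12 14)(3 17 16))^(-44) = (1 11)(3 17 16)(5 7)(8 12)(9 14)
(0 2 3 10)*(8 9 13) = (0 2 3 10)(8 9 13) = [2, 1, 3, 10, 4, 5, 6, 7, 9, 13, 0, 11, 12, 8]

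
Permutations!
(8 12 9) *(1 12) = (1 12 9 8) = [0, 12, 2, 3, 4, 5, 6, 7, 1, 8, 10, 11, 9]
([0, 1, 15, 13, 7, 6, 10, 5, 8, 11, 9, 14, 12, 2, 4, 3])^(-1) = (2 13 3 15)(4 14 11 9 10 6 5 7)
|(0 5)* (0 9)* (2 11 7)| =3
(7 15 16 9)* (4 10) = (4 10)(7 15 16 9) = [0, 1, 2, 3, 10, 5, 6, 15, 8, 7, 4, 11, 12, 13, 14, 16, 9]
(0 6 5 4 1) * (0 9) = (0 6 5 4 1 9) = [6, 9, 2, 3, 1, 4, 5, 7, 8, 0]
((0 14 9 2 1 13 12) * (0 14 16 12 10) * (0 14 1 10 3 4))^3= (0 1 4 12 3 16 13)(2 9 14 10)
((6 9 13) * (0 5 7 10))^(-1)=(0 10 7 5)(6 13 9)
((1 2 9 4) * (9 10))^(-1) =(1 4 9 10 2)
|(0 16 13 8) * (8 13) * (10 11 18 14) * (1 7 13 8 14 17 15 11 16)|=|(0 1 7 13 8)(10 16 14)(11 18 17 15)|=60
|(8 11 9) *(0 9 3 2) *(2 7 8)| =|(0 9 2)(3 7 8 11)| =12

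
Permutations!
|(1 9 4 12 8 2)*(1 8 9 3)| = |(1 3)(2 8)(4 12 9)| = 6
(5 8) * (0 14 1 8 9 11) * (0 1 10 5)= (0 14 10 5 9 11 1 8)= [14, 8, 2, 3, 4, 9, 6, 7, 0, 11, 5, 1, 12, 13, 10]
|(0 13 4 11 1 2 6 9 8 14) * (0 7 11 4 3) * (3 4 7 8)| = |(0 13 4 7 11 1 2 6 9 3)(8 14)| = 10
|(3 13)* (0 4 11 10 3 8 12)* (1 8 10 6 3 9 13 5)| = |(0 4 11 6 3 5 1 8 12)(9 13 10)| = 9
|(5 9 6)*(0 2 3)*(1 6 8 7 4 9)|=|(0 2 3)(1 6 5)(4 9 8 7)|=12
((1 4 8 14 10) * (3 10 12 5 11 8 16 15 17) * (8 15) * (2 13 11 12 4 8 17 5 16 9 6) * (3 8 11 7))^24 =(1 8 7 12 6 11 14 3 16 2 15 4 10 17 13 5 9)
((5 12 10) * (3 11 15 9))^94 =(3 15)(5 12 10)(9 11)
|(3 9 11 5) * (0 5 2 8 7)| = 8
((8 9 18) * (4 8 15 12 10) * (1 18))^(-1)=(1 9 8 4 10 12 15 18)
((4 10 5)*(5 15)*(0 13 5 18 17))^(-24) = (18)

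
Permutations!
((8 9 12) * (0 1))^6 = ((0 1)(8 9 12))^6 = (12)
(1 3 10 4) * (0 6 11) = (0 6 11)(1 3 10 4) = [6, 3, 2, 10, 1, 5, 11, 7, 8, 9, 4, 0]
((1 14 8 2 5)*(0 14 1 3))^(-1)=(0 3 5 2 8 14)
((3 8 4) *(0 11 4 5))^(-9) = (0 3)(4 5)(8 11)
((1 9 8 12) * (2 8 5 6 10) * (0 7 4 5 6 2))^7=((0 7 4 5 2 8 12 1 9 6 10))^7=(0 1 5 10 12 4 6 8 7 9 2)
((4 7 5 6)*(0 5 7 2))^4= (7)(0 2 4 6 5)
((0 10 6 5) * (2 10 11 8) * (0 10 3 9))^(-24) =(11)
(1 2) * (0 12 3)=(0 12 3)(1 2)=[12, 2, 1, 0, 4, 5, 6, 7, 8, 9, 10, 11, 3]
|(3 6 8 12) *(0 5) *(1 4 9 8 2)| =|(0 5)(1 4 9 8 12 3 6 2)| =8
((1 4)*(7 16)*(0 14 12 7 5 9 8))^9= ((0 14 12 7 16 5 9 8)(1 4))^9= (0 14 12 7 16 5 9 8)(1 4)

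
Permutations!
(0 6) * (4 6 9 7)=(0 9 7 4 6)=[9, 1, 2, 3, 6, 5, 0, 4, 8, 7]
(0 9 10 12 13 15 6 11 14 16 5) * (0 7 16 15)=[9, 1, 2, 3, 4, 7, 11, 16, 8, 10, 12, 14, 13, 0, 15, 6, 5]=(0 9 10 12 13)(5 7 16)(6 11 14 15)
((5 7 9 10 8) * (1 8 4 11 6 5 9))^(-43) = (1 9 4 6 7 8 10 11 5)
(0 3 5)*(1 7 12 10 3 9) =[9, 7, 2, 5, 4, 0, 6, 12, 8, 1, 3, 11, 10] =(0 9 1 7 12 10 3 5)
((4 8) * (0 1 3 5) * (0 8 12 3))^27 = (0 1)(3 8 12 5 4)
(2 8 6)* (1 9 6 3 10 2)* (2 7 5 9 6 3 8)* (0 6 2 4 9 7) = (0 6 1 2 4 9 3 10)(5 7) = [6, 2, 4, 10, 9, 7, 1, 5, 8, 3, 0]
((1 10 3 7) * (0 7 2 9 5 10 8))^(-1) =(0 8 1 7)(2 3 10 5 9)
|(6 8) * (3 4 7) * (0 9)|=|(0 9)(3 4 7)(6 8)|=6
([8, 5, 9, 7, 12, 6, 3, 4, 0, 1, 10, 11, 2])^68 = (1 4 5 12 6 2 3 9 7)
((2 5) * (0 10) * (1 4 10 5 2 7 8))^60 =(0 1 5 4 7 10 8) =((0 5 7 8 1 4 10))^60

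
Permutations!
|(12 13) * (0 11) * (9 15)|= 2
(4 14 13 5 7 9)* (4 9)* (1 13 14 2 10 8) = (14)(1 13 5 7 4 2 10 8) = [0, 13, 10, 3, 2, 7, 6, 4, 1, 9, 8, 11, 12, 5, 14]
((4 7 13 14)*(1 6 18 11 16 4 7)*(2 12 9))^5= (1 4 16 11 18 6)(2 9 12)(7 14 13)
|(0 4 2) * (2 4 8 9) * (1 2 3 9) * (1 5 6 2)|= |(0 8 5 6 2)(3 9)|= 10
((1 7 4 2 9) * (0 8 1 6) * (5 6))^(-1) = (0 6 5 9 2 4 7 1 8)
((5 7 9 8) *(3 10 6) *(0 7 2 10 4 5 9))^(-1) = (0 7)(2 5 4 3 6 10)(8 9)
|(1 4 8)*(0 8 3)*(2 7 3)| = |(0 8 1 4 2 7 3)| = 7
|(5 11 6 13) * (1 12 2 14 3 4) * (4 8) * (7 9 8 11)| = 13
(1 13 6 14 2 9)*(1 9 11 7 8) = (1 13 6 14 2 11 7 8) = [0, 13, 11, 3, 4, 5, 14, 8, 1, 9, 10, 7, 12, 6, 2]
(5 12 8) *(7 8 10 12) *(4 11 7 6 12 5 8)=[0, 1, 2, 3, 11, 6, 12, 4, 8, 9, 5, 7, 10]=(4 11 7)(5 6 12 10)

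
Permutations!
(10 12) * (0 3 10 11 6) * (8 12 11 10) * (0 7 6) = [3, 1, 2, 8, 4, 5, 7, 6, 12, 9, 11, 0, 10] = (0 3 8 12 10 11)(6 7)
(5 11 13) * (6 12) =(5 11 13)(6 12) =[0, 1, 2, 3, 4, 11, 12, 7, 8, 9, 10, 13, 6, 5]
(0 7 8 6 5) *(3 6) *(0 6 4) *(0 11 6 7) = (3 4 11 6 5 7 8) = [0, 1, 2, 4, 11, 7, 5, 8, 3, 9, 10, 6]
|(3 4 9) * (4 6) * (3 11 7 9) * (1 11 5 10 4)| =9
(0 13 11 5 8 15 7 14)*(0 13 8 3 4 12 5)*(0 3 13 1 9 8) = (1 9 8 15 7 14)(3 4 12 5 13 11) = [0, 9, 2, 4, 12, 13, 6, 14, 15, 8, 10, 3, 5, 11, 1, 7]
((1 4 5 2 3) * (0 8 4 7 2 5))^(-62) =((0 8 4)(1 7 2 3))^(-62) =(0 8 4)(1 2)(3 7)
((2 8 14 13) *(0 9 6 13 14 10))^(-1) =(14)(0 10 8 2 13 6 9)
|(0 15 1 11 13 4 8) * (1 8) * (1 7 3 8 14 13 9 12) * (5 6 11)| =|(0 15 14 13 4 7 3 8)(1 5 6 11 9 12)| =24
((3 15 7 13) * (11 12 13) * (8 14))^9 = (3 11)(7 13)(8 14)(12 15)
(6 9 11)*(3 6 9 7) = (3 6 7)(9 11) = [0, 1, 2, 6, 4, 5, 7, 3, 8, 11, 10, 9]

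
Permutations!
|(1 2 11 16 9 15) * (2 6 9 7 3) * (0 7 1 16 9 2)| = 21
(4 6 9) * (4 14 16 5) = (4 6 9 14 16 5) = [0, 1, 2, 3, 6, 4, 9, 7, 8, 14, 10, 11, 12, 13, 16, 15, 5]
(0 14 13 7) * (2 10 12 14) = (0 2 10 12 14 13 7) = [2, 1, 10, 3, 4, 5, 6, 0, 8, 9, 12, 11, 14, 7, 13]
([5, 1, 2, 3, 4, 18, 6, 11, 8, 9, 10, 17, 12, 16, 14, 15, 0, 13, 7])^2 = (0 18 11 13)(5 7 17 16)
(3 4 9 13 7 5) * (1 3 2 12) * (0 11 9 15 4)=(0 11 9 13 7 5 2 12 1 3)(4 15)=[11, 3, 12, 0, 15, 2, 6, 5, 8, 13, 10, 9, 1, 7, 14, 4]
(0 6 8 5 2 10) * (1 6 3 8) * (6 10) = (0 3 8 5 2 6 1 10) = [3, 10, 6, 8, 4, 2, 1, 7, 5, 9, 0]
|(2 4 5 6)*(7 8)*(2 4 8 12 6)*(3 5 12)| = 15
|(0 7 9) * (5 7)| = 4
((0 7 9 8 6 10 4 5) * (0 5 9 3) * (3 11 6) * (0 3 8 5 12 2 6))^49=((0 7 11)(2 6 10 4 9 5 12))^49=(12)(0 7 11)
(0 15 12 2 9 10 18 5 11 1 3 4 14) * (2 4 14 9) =(0 15 12 4 9 10 18 5 11 1 3 14) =[15, 3, 2, 14, 9, 11, 6, 7, 8, 10, 18, 1, 4, 13, 0, 12, 16, 17, 5]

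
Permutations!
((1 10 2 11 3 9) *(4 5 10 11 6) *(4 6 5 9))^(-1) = ((1 11 3 4 9)(2 5 10))^(-1) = (1 9 4 3 11)(2 10 5)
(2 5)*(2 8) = (2 5 8) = [0, 1, 5, 3, 4, 8, 6, 7, 2]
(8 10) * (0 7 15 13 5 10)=(0 7 15 13 5 10 8)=[7, 1, 2, 3, 4, 10, 6, 15, 0, 9, 8, 11, 12, 5, 14, 13]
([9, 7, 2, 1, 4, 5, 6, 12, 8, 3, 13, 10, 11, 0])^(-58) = (0 12 9 11 3 10 1 13 7)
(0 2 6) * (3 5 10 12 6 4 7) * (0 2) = [0, 1, 4, 5, 7, 10, 2, 3, 8, 9, 12, 11, 6] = (2 4 7 3 5 10 12 6)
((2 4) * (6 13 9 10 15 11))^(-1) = ((2 4)(6 13 9 10 15 11))^(-1) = (2 4)(6 11 15 10 9 13)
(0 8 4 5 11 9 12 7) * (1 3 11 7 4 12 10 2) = (0 8 12 4 5 7)(1 3 11 9 10 2) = [8, 3, 1, 11, 5, 7, 6, 0, 12, 10, 2, 9, 4]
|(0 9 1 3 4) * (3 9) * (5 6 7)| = 6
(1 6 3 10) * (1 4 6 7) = (1 7)(3 10 4 6) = [0, 7, 2, 10, 6, 5, 3, 1, 8, 9, 4]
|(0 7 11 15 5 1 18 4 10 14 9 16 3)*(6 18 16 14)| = 8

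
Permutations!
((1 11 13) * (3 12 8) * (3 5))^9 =((1 11 13)(3 12 8 5))^9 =(13)(3 12 8 5)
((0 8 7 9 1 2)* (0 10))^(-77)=(10)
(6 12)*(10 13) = (6 12)(10 13) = [0, 1, 2, 3, 4, 5, 12, 7, 8, 9, 13, 11, 6, 10]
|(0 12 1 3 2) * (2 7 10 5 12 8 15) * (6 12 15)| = 11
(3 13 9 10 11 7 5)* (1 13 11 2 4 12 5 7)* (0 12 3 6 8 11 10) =(0 12 5 6 8 11 1 13 9)(2 4 3 10) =[12, 13, 4, 10, 3, 6, 8, 7, 11, 0, 2, 1, 5, 9]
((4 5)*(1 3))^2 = (5)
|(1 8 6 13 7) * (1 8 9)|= 4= |(1 9)(6 13 7 8)|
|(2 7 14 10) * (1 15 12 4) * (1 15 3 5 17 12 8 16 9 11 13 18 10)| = |(1 3 5 17 12 4 15 8 16 9 11 13 18 10 2 7 14)| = 17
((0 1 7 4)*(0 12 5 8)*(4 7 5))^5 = ((0 1 5 8)(4 12))^5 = (0 1 5 8)(4 12)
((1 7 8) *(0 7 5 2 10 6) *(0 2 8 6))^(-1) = ((0 7 6 2 10)(1 5 8))^(-1) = (0 10 2 6 7)(1 8 5)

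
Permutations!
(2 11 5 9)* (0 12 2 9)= (0 12 2 11 5)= [12, 1, 11, 3, 4, 0, 6, 7, 8, 9, 10, 5, 2]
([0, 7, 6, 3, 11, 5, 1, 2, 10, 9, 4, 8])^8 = [0, 1, 2, 3, 4, 5, 6, 7, 8, 9, 10, 11]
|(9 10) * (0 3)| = 2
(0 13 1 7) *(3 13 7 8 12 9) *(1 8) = (0 7)(3 13 8 12 9) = [7, 1, 2, 13, 4, 5, 6, 0, 12, 3, 10, 11, 9, 8]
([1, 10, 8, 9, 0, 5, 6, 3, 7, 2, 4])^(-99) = [1, 10, 8, 9, 0, 5, 6, 3, 7, 2, 4]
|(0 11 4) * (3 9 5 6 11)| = |(0 3 9 5 6 11 4)| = 7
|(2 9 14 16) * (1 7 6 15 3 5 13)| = 28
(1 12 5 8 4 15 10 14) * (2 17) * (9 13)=(1 12 5 8 4 15 10 14)(2 17)(9 13)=[0, 12, 17, 3, 15, 8, 6, 7, 4, 13, 14, 11, 5, 9, 1, 10, 16, 2]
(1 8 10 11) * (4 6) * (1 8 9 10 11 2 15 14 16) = (1 9 10 2 15 14 16)(4 6)(8 11) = [0, 9, 15, 3, 6, 5, 4, 7, 11, 10, 2, 8, 12, 13, 16, 14, 1]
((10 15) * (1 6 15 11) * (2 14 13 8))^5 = (15)(2 14 13 8)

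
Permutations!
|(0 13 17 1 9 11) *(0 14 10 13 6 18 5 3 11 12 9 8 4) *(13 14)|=|(0 6 18 5 3 11 13 17 1 8 4)(9 12)(10 14)|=22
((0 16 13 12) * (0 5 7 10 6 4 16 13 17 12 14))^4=((0 13 14)(4 16 17 12 5 7 10 6))^4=(0 13 14)(4 5)(6 12)(7 16)(10 17)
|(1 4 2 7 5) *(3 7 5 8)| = |(1 4 2 5)(3 7 8)| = 12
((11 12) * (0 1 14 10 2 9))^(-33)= (0 10)(1 2)(9 14)(11 12)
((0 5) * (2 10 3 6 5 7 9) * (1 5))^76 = ((0 7 9 2 10 3 6 1 5))^76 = (0 10 5 2 1 9 6 7 3)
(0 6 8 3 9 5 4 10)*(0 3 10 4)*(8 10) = [6, 1, 2, 9, 4, 0, 10, 7, 8, 5, 3] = (0 6 10 3 9 5)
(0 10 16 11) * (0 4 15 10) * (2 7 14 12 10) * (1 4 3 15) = (1 4)(2 7 14 12 10 16 11 3 15) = [0, 4, 7, 15, 1, 5, 6, 14, 8, 9, 16, 3, 10, 13, 12, 2, 11]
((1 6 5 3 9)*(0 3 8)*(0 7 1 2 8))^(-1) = ((0 3 9 2 8 7 1 6 5))^(-1) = (0 5 6 1 7 8 2 9 3)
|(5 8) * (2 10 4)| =|(2 10 4)(5 8)| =6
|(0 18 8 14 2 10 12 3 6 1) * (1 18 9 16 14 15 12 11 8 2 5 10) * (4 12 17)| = |(0 9 16 14 5 10 11 8 15 17 4 12 3 6 18 2 1)| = 17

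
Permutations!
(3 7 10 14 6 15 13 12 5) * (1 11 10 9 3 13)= (1 11 10 14 6 15)(3 7 9)(5 13 12)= [0, 11, 2, 7, 4, 13, 15, 9, 8, 3, 14, 10, 5, 12, 6, 1]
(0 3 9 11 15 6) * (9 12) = (0 3 12 9 11 15 6) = [3, 1, 2, 12, 4, 5, 0, 7, 8, 11, 10, 15, 9, 13, 14, 6]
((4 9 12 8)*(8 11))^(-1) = (4 8 11 12 9)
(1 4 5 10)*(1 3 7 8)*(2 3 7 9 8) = (1 4 5 10 7 2 3 9 8) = [0, 4, 3, 9, 5, 10, 6, 2, 1, 8, 7]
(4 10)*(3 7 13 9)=(3 7 13 9)(4 10)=[0, 1, 2, 7, 10, 5, 6, 13, 8, 3, 4, 11, 12, 9]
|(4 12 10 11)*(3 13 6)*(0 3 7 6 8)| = 4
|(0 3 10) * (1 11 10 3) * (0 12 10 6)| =|(0 1 11 6)(10 12)| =4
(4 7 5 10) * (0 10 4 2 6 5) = [10, 1, 6, 3, 7, 4, 5, 0, 8, 9, 2] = (0 10 2 6 5 4 7)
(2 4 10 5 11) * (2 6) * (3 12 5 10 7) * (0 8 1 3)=(0 8 1 3 12 5 11 6 2 4 7)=[8, 3, 4, 12, 7, 11, 2, 0, 1, 9, 10, 6, 5]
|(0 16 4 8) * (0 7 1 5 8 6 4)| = |(0 16)(1 5 8 7)(4 6)| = 4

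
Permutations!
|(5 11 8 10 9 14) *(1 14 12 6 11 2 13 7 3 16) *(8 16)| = 14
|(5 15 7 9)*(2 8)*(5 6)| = 10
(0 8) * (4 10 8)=(0 4 10 8)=[4, 1, 2, 3, 10, 5, 6, 7, 0, 9, 8]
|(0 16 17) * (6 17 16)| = |(0 6 17)| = 3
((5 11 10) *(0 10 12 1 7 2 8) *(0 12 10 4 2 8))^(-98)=((0 4 2)(1 7 8 12)(5 11 10))^(-98)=(0 4 2)(1 8)(5 11 10)(7 12)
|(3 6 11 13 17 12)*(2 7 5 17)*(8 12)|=|(2 7 5 17 8 12 3 6 11 13)|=10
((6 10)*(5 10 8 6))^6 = (10)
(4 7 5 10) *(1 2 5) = (1 2 5 10 4 7) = [0, 2, 5, 3, 7, 10, 6, 1, 8, 9, 4]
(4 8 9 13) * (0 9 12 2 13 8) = (0 9 8 12 2 13 4) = [9, 1, 13, 3, 0, 5, 6, 7, 12, 8, 10, 11, 2, 4]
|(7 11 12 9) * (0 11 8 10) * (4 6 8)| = |(0 11 12 9 7 4 6 8 10)| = 9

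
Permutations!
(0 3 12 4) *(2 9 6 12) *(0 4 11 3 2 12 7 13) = [2, 1, 9, 12, 4, 5, 7, 13, 8, 6, 10, 3, 11, 0] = (0 2 9 6 7 13)(3 12 11)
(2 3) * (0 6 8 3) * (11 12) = (0 6 8 3 2)(11 12) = [6, 1, 0, 2, 4, 5, 8, 7, 3, 9, 10, 12, 11]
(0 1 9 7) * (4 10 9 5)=(0 1 5 4 10 9 7)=[1, 5, 2, 3, 10, 4, 6, 0, 8, 7, 9]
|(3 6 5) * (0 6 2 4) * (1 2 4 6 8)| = 8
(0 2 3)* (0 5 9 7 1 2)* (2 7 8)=(1 7)(2 3 5 9 8)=[0, 7, 3, 5, 4, 9, 6, 1, 2, 8]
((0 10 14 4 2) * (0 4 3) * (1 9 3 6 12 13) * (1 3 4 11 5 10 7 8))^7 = (0 11 3 2 13 4 12 9 6 1 14 8 10 7 5)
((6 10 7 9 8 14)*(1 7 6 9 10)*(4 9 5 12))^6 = ((1 7 10 6)(4 9 8 14 5 12))^6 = (14)(1 10)(6 7)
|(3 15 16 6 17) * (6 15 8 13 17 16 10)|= 4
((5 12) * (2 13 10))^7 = ((2 13 10)(5 12))^7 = (2 13 10)(5 12)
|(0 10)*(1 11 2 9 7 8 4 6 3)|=|(0 10)(1 11 2 9 7 8 4 6 3)|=18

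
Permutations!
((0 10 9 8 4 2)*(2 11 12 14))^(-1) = ((0 10 9 8 4 11 12 14 2))^(-1) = (0 2 14 12 11 4 8 9 10)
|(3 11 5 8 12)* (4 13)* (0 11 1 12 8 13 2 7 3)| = |(0 11 5 13 4 2 7 3 1 12)| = 10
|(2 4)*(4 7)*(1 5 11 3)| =|(1 5 11 3)(2 7 4)| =12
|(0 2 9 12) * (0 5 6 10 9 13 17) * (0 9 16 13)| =8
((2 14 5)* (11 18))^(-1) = (2 5 14)(11 18)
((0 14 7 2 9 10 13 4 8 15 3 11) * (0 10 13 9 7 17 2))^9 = (0 7 2 17 14)(3 11 10 9 13 4 8 15)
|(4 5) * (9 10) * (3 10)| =|(3 10 9)(4 5)| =6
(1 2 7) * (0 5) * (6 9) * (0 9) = (0 5 9 6)(1 2 7) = [5, 2, 7, 3, 4, 9, 0, 1, 8, 6]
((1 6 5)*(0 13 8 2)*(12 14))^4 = (14)(1 6 5)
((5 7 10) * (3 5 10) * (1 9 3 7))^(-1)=((10)(1 9 3 5))^(-1)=(10)(1 5 3 9)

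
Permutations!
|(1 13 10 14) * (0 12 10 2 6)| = 8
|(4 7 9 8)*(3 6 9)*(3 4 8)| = |(3 6 9)(4 7)| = 6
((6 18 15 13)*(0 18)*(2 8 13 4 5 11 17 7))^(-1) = (0 6 13 8 2 7 17 11 5 4 15 18)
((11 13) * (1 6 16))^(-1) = ((1 6 16)(11 13))^(-1) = (1 16 6)(11 13)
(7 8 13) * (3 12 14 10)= (3 12 14 10)(7 8 13)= [0, 1, 2, 12, 4, 5, 6, 8, 13, 9, 3, 11, 14, 7, 10]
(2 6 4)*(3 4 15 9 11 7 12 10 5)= (2 6 15 9 11 7 12 10 5 3 4)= [0, 1, 6, 4, 2, 3, 15, 12, 8, 11, 5, 7, 10, 13, 14, 9]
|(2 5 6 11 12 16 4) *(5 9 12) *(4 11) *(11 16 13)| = |(16)(2 9 12 13 11 5 6 4)| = 8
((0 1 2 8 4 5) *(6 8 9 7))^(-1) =(0 5 4 8 6 7 9 2 1)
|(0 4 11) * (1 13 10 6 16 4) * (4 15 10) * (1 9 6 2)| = 11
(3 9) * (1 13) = (1 13)(3 9) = [0, 13, 2, 9, 4, 5, 6, 7, 8, 3, 10, 11, 12, 1]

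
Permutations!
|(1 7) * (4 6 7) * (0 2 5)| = 12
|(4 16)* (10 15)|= 2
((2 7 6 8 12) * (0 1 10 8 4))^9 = (12)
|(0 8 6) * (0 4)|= 4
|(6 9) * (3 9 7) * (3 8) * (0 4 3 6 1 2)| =6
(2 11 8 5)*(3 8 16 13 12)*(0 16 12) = [16, 1, 11, 8, 4, 2, 6, 7, 5, 9, 10, 12, 3, 0, 14, 15, 13] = (0 16 13)(2 11 12 3 8 5)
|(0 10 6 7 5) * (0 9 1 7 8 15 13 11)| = 28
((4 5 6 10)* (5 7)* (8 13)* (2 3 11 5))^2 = (13)(2 11 6 4)(3 5 10 7)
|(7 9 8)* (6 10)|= 6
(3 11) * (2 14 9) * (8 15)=[0, 1, 14, 11, 4, 5, 6, 7, 15, 2, 10, 3, 12, 13, 9, 8]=(2 14 9)(3 11)(8 15)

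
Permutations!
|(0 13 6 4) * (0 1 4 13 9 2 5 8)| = 10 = |(0 9 2 5 8)(1 4)(6 13)|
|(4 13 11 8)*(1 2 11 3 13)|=10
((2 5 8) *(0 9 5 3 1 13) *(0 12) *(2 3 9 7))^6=((0 7 2 9 5 8 3 1 13 12))^6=(0 3 2 13 5)(1 9 12 8 7)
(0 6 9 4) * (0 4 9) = (9)(0 6) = [6, 1, 2, 3, 4, 5, 0, 7, 8, 9]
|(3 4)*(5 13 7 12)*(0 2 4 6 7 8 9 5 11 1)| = 36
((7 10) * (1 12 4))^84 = (12)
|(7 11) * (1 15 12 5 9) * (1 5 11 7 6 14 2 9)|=|(1 15 12 11 6 14 2 9 5)|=9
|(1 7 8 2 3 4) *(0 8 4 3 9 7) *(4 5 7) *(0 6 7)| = 9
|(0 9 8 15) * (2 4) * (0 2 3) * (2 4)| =6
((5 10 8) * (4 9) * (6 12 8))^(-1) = ((4 9)(5 10 6 12 8))^(-1) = (4 9)(5 8 12 6 10)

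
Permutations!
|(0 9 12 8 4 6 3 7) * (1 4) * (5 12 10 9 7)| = 14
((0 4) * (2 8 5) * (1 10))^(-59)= (0 4)(1 10)(2 8 5)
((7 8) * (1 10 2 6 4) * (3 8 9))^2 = (1 2 4 10 6)(3 7)(8 9)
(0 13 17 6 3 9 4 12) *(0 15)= [13, 1, 2, 9, 12, 5, 3, 7, 8, 4, 10, 11, 15, 17, 14, 0, 16, 6]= (0 13 17 6 3 9 4 12 15)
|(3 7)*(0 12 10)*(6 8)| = 6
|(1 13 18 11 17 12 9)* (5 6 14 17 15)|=|(1 13 18 11 15 5 6 14 17 12 9)|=11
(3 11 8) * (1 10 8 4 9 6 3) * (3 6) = (1 10 8)(3 11 4 9) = [0, 10, 2, 11, 9, 5, 6, 7, 1, 3, 8, 4]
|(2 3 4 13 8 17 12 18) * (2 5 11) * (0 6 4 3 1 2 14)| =22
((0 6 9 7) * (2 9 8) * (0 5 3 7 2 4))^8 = (9)(3 5 7)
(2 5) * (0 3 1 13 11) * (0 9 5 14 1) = (0 3)(1 13 11 9 5 2 14) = [3, 13, 14, 0, 4, 2, 6, 7, 8, 5, 10, 9, 12, 11, 1]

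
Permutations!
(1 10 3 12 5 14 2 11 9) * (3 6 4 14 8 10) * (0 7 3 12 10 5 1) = (0 7 3 10 6 4 14 2 11 9)(1 12)(5 8) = [7, 12, 11, 10, 14, 8, 4, 3, 5, 0, 6, 9, 1, 13, 2]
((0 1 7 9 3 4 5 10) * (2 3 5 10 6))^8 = (0 4 2 5 7)(1 10 3 6 9)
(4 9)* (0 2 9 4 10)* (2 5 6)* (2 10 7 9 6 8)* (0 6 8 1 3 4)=[5, 3, 8, 4, 0, 1, 10, 9, 2, 7, 6]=(0 5 1 3 4)(2 8)(6 10)(7 9)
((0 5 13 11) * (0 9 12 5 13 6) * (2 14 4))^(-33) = (14)(0 11 12 6 13 9 5)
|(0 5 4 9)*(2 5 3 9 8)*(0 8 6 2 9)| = 4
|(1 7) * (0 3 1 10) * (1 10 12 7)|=|(0 3 10)(7 12)|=6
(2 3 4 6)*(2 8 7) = (2 3 4 6 8 7) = [0, 1, 3, 4, 6, 5, 8, 2, 7]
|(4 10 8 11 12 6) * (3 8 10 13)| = |(3 8 11 12 6 4 13)| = 7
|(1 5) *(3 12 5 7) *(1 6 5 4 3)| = |(1 7)(3 12 4)(5 6)| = 6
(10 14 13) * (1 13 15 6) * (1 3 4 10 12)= (1 13 12)(3 4 10 14 15 6)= [0, 13, 2, 4, 10, 5, 3, 7, 8, 9, 14, 11, 1, 12, 15, 6]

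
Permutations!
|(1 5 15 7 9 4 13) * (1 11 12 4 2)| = |(1 5 15 7 9 2)(4 13 11 12)| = 12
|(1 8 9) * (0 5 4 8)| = 6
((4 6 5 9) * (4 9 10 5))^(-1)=((4 6)(5 10))^(-1)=(4 6)(5 10)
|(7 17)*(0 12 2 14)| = 4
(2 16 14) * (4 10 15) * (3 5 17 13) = (2 16 14)(3 5 17 13)(4 10 15) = [0, 1, 16, 5, 10, 17, 6, 7, 8, 9, 15, 11, 12, 3, 2, 4, 14, 13]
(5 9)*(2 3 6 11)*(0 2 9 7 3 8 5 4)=(0 2 8 5 7 3 6 11 9 4)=[2, 1, 8, 6, 0, 7, 11, 3, 5, 4, 10, 9]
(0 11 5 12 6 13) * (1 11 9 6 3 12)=[9, 11, 2, 12, 4, 1, 13, 7, 8, 6, 10, 5, 3, 0]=(0 9 6 13)(1 11 5)(3 12)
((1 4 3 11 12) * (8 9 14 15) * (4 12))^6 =(8 14)(9 15)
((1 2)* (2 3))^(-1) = (1 2 3) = ((1 3 2))^(-1)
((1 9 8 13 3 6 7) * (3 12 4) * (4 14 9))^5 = (14)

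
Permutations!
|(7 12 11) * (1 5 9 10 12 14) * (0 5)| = 9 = |(0 5 9 10 12 11 7 14 1)|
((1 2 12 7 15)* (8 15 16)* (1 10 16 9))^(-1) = ((1 2 12 7 9)(8 15 10 16))^(-1) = (1 9 7 12 2)(8 16 10 15)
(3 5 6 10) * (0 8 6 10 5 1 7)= (0 8 6 5 10 3 1 7)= [8, 7, 2, 1, 4, 10, 5, 0, 6, 9, 3]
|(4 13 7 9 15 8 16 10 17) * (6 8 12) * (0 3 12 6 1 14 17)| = 15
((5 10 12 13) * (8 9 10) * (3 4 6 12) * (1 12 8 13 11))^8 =(13)(1 11 12)(3 6 9)(4 8 10)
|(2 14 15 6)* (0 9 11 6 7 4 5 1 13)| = 12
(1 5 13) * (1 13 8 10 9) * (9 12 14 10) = (1 5 8 9)(10 12 14) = [0, 5, 2, 3, 4, 8, 6, 7, 9, 1, 12, 11, 14, 13, 10]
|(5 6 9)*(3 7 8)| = 3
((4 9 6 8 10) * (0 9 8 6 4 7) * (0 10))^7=((0 9 4 8)(7 10))^7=(0 8 4 9)(7 10)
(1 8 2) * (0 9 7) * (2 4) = (0 9 7)(1 8 4 2) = [9, 8, 1, 3, 2, 5, 6, 0, 4, 7]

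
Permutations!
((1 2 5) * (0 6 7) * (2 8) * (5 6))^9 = (0 1 2 7 5 8 6)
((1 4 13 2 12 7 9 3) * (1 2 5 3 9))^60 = ((1 4 13 5 3 2 12 7))^60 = (1 3)(2 4)(5 7)(12 13)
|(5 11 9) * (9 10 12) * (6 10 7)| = 7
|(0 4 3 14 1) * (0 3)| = |(0 4)(1 3 14)| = 6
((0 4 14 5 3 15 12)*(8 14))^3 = ((0 4 8 14 5 3 15 12))^3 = (0 14 15 4 5 12 8 3)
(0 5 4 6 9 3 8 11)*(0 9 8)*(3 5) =[3, 1, 2, 0, 6, 4, 8, 7, 11, 5, 10, 9] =(0 3)(4 6 8 11 9 5)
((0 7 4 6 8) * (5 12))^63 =((0 7 4 6 8)(5 12))^63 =(0 6 7 8 4)(5 12)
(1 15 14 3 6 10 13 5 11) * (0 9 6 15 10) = (0 9 6)(1 10 13 5 11)(3 15 14) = [9, 10, 2, 15, 4, 11, 0, 7, 8, 6, 13, 1, 12, 5, 3, 14]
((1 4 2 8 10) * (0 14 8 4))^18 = ((0 14 8 10 1)(2 4))^18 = (0 10 14 1 8)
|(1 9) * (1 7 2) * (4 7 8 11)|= 7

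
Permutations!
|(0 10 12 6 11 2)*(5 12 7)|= 8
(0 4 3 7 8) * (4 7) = (0 7 8)(3 4) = [7, 1, 2, 4, 3, 5, 6, 8, 0]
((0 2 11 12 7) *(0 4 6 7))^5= (0 2 11 12)(4 7 6)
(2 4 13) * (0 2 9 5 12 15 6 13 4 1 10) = [2, 10, 1, 3, 4, 12, 13, 7, 8, 5, 0, 11, 15, 9, 14, 6] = (0 2 1 10)(5 12 15 6 13 9)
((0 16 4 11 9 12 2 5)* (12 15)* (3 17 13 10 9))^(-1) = (0 5 2 12 15 9 10 13 17 3 11 4 16)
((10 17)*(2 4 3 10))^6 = ((2 4 3 10 17))^6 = (2 4 3 10 17)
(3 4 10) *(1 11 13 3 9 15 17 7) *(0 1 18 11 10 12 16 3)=(0 1 10 9 15 17 7 18 11 13)(3 4 12 16)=[1, 10, 2, 4, 12, 5, 6, 18, 8, 15, 9, 13, 16, 0, 14, 17, 3, 7, 11]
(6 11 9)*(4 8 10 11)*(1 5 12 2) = [0, 5, 1, 3, 8, 12, 4, 7, 10, 6, 11, 9, 2] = (1 5 12 2)(4 8 10 11 9 6)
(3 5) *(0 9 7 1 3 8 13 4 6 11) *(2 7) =[9, 3, 7, 5, 6, 8, 11, 1, 13, 2, 10, 0, 12, 4] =(0 9 2 7 1 3 5 8 13 4 6 11)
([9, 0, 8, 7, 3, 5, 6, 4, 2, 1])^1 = (0 9 1)(2 8)(3 7 4)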